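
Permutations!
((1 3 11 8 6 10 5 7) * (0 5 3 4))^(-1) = (0 4 1 7 5)(3 10 6 8 11)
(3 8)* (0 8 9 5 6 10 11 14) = (0 8 3 9 5 6 10 11 14) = [8, 1, 2, 9, 4, 6, 10, 7, 3, 5, 11, 14, 12, 13, 0]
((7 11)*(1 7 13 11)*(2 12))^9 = (1 7)(2 12)(11 13)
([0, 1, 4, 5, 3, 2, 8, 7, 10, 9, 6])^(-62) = (2 3)(4 5)(6 8 10)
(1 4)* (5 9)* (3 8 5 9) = (9)(1 4)(3 8 5) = [0, 4, 2, 8, 1, 3, 6, 7, 5, 9]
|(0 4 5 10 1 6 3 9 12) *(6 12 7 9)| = 6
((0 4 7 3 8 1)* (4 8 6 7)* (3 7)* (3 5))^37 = (0 8 1)(3 6 5)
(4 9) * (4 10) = (4 9 10) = [0, 1, 2, 3, 9, 5, 6, 7, 8, 10, 4]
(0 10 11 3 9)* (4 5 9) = (0 10 11 3 4 5 9) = [10, 1, 2, 4, 5, 9, 6, 7, 8, 0, 11, 3]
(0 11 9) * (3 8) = (0 11 9)(3 8) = [11, 1, 2, 8, 4, 5, 6, 7, 3, 0, 10, 9]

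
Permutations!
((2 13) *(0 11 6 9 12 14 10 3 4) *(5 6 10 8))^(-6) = (14)(0 4 3 10 11)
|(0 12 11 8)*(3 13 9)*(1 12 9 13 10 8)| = 15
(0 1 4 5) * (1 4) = (0 4 5) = [4, 1, 2, 3, 5, 0]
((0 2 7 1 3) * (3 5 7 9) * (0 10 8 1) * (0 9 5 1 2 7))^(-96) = (10)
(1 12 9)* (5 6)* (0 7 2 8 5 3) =(0 7 2 8 5 6 3)(1 12 9) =[7, 12, 8, 0, 4, 6, 3, 2, 5, 1, 10, 11, 9]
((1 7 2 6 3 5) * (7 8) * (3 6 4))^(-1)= ((1 8 7 2 4 3 5))^(-1)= (1 5 3 4 2 7 8)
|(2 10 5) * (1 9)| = 6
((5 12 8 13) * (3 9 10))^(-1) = (3 10 9)(5 13 8 12)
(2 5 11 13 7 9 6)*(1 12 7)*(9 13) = (1 12 7 13)(2 5 11 9 6) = [0, 12, 5, 3, 4, 11, 2, 13, 8, 6, 10, 9, 7, 1]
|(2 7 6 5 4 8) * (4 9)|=7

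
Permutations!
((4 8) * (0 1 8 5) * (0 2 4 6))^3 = (0 6 8 1)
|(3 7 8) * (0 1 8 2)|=6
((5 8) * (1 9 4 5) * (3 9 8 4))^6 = ((1 8)(3 9)(4 5))^6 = (9)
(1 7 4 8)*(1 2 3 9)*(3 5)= (1 7 4 8 2 5 3 9)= [0, 7, 5, 9, 8, 3, 6, 4, 2, 1]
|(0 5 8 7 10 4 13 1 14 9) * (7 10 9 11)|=|(0 5 8 10 4 13 1 14 11 7 9)|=11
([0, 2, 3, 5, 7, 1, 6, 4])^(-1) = [0, 5, 1, 2, 7, 3, 6, 4]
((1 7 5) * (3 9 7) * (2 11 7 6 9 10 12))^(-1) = (1 5 7 11 2 12 10 3)(6 9)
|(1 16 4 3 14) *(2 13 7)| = 15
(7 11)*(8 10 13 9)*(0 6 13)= (0 6 13 9 8 10)(7 11)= [6, 1, 2, 3, 4, 5, 13, 11, 10, 8, 0, 7, 12, 9]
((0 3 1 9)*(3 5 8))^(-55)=(0 9 1 3 8 5)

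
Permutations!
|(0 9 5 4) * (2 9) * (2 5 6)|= 3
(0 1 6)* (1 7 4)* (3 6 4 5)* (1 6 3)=(0 7 5 1 4 6)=[7, 4, 2, 3, 6, 1, 0, 5]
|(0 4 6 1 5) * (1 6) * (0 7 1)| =|(0 4)(1 5 7)| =6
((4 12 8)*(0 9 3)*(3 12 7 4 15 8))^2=((0 9 12 3)(4 7)(8 15))^2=(15)(0 12)(3 9)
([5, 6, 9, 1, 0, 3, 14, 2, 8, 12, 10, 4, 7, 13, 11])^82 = (0 3 6 11)(1 14 4 5)(2 12)(7 9)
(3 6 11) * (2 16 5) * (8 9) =(2 16 5)(3 6 11)(8 9) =[0, 1, 16, 6, 4, 2, 11, 7, 9, 8, 10, 3, 12, 13, 14, 15, 5]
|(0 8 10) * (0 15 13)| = |(0 8 10 15 13)| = 5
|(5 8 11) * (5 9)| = 4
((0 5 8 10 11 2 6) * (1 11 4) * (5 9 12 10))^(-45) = (12)(5 8)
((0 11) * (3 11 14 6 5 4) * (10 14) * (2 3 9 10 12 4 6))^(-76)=(0 14 12 2 4 3 9 11 10)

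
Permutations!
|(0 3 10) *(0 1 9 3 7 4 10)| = 7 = |(0 7 4 10 1 9 3)|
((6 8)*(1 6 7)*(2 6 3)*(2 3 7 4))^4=(8)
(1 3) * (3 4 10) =(1 4 10 3) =[0, 4, 2, 1, 10, 5, 6, 7, 8, 9, 3]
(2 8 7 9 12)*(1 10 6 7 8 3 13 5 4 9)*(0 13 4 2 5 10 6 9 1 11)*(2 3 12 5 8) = (0 13 10 9 5 3 4 1 6 7 11)(2 12 8) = [13, 6, 12, 4, 1, 3, 7, 11, 2, 5, 9, 0, 8, 10]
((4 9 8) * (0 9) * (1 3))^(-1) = ((0 9 8 4)(1 3))^(-1) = (0 4 8 9)(1 3)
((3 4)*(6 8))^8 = ((3 4)(6 8))^8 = (8)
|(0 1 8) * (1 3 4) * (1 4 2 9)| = |(0 3 2 9 1 8)| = 6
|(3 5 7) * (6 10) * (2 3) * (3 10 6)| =|(2 10 3 5 7)| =5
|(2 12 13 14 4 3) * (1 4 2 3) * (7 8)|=|(1 4)(2 12 13 14)(7 8)|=4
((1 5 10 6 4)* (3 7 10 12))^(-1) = (1 4 6 10 7 3 12 5)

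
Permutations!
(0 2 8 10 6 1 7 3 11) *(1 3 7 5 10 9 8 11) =(0 2 11)(1 5 10 6 3)(8 9) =[2, 5, 11, 1, 4, 10, 3, 7, 9, 8, 6, 0]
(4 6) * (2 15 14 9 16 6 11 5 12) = [0, 1, 15, 3, 11, 12, 4, 7, 8, 16, 10, 5, 2, 13, 9, 14, 6] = (2 15 14 9 16 6 4 11 5 12)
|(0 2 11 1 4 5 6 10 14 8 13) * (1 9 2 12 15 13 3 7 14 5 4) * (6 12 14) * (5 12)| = 30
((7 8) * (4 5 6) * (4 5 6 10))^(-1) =((4 6 5 10)(7 8))^(-1) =(4 10 5 6)(7 8)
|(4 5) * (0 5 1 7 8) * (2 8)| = |(0 5 4 1 7 2 8)| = 7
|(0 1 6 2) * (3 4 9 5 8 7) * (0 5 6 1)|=8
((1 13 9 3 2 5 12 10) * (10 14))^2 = (1 9 2 12 10 13 3 5 14)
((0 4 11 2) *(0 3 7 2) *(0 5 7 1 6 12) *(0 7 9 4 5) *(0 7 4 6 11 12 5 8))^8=(12)(1 2 11 3 7)(5 6 9)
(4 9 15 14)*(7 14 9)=(4 7 14)(9 15)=[0, 1, 2, 3, 7, 5, 6, 14, 8, 15, 10, 11, 12, 13, 4, 9]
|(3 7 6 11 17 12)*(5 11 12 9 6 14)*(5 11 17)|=|(3 7 14 11 5 17 9 6 12)|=9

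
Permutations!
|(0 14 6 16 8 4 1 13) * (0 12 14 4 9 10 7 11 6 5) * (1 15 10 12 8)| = 15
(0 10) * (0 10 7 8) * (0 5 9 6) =(10)(0 7 8 5 9 6) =[7, 1, 2, 3, 4, 9, 0, 8, 5, 6, 10]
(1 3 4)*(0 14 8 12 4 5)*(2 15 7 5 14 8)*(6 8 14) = (0 14 2 15 7 5)(1 3 6 8 12 4) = [14, 3, 15, 6, 1, 0, 8, 5, 12, 9, 10, 11, 4, 13, 2, 7]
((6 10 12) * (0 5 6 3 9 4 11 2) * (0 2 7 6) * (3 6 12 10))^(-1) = (0 5)(3 6 12 7 11 4 9)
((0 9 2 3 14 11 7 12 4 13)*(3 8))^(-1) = ((0 9 2 8 3 14 11 7 12 4 13))^(-1) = (0 13 4 12 7 11 14 3 8 2 9)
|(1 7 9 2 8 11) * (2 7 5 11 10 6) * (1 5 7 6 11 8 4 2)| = 4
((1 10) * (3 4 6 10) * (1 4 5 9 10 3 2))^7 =((1 2)(3 5 9 10 4 6))^7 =(1 2)(3 5 9 10 4 6)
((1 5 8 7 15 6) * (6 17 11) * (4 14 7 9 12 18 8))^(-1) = ((1 5 4 14 7 15 17 11 6)(8 9 12 18))^(-1) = (1 6 11 17 15 7 14 4 5)(8 18 12 9)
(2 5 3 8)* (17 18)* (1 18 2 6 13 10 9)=[0, 18, 5, 8, 4, 3, 13, 7, 6, 1, 9, 11, 12, 10, 14, 15, 16, 2, 17]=(1 18 17 2 5 3 8 6 13 10 9)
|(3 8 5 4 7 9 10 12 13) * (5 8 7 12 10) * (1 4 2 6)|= 10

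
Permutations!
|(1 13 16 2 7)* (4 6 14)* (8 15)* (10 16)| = |(1 13 10 16 2 7)(4 6 14)(8 15)| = 6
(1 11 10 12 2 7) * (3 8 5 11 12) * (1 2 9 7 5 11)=[0, 12, 5, 8, 4, 1, 6, 2, 11, 7, 3, 10, 9]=(1 12 9 7 2 5)(3 8 11 10)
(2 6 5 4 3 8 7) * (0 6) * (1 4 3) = [6, 4, 0, 8, 1, 3, 5, 2, 7] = (0 6 5 3 8 7 2)(1 4)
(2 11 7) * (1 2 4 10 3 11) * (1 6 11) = (1 2 6 11 7 4 10 3) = [0, 2, 6, 1, 10, 5, 11, 4, 8, 9, 3, 7]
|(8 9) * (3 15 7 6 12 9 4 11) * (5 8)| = |(3 15 7 6 12 9 5 8 4 11)| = 10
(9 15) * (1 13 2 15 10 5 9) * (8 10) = (1 13 2 15)(5 9 8 10) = [0, 13, 15, 3, 4, 9, 6, 7, 10, 8, 5, 11, 12, 2, 14, 1]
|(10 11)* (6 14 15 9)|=4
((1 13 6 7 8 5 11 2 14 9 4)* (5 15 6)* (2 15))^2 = (1 5 15 7 2 9)(4 13 11 6 8 14)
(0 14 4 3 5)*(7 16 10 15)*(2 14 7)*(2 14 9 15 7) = (0 2 9 15 14 4 3 5)(7 16 10) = [2, 1, 9, 5, 3, 0, 6, 16, 8, 15, 7, 11, 12, 13, 4, 14, 10]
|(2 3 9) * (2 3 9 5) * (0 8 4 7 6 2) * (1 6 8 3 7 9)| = 12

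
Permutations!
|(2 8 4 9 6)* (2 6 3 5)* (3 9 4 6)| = |(9)(2 8 6 3 5)| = 5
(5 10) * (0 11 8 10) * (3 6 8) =(0 11 3 6 8 10 5) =[11, 1, 2, 6, 4, 0, 8, 7, 10, 9, 5, 3]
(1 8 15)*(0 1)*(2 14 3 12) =[1, 8, 14, 12, 4, 5, 6, 7, 15, 9, 10, 11, 2, 13, 3, 0] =(0 1 8 15)(2 14 3 12)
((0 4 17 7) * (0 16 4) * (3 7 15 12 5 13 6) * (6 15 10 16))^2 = (3 6 7)(4 10)(5 15)(12 13)(16 17)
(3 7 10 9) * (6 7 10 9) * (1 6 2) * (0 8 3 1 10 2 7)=(0 8 3 2 10 7 9 1 6)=[8, 6, 10, 2, 4, 5, 0, 9, 3, 1, 7]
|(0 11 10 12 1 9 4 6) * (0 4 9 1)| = 4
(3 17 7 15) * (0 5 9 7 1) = (0 5 9 7 15 3 17 1) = [5, 0, 2, 17, 4, 9, 6, 15, 8, 7, 10, 11, 12, 13, 14, 3, 16, 1]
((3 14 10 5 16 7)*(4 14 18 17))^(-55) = ((3 18 17 4 14 10 5 16 7))^(-55) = (3 7 16 5 10 14 4 17 18)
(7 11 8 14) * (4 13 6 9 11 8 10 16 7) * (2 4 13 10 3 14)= (2 4 10 16 7 8)(3 14 13 6 9 11)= [0, 1, 4, 14, 10, 5, 9, 8, 2, 11, 16, 3, 12, 6, 13, 15, 7]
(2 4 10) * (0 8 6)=(0 8 6)(2 4 10)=[8, 1, 4, 3, 10, 5, 0, 7, 6, 9, 2]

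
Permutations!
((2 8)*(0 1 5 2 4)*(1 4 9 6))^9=((0 4)(1 5 2 8 9 6))^9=(0 4)(1 8)(2 6)(5 9)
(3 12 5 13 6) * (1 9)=[0, 9, 2, 12, 4, 13, 3, 7, 8, 1, 10, 11, 5, 6]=(1 9)(3 12 5 13 6)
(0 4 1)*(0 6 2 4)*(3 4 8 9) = [0, 6, 8, 4, 1, 5, 2, 7, 9, 3] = (1 6 2 8 9 3 4)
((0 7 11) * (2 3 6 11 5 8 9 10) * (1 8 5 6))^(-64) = (11)(1 9 2)(3 8 10)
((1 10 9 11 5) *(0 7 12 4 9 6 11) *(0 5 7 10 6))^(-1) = (0 10)(1 5 9 4 12 7 11 6)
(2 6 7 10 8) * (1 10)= (1 10 8 2 6 7)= [0, 10, 6, 3, 4, 5, 7, 1, 2, 9, 8]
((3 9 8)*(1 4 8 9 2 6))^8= (9)(1 8 2)(3 6 4)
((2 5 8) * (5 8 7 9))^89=(2 8)(5 9 7)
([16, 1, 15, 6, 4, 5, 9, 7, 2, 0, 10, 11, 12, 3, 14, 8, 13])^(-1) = [9, 1, 8, 13, 4, 5, 3, 7, 15, 6, 10, 11, 12, 16, 14, 2, 0]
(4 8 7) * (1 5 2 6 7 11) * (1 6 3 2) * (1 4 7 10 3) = (1 5 4 8 11 6 10 3 2) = [0, 5, 1, 2, 8, 4, 10, 7, 11, 9, 3, 6]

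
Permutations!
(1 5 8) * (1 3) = [0, 5, 2, 1, 4, 8, 6, 7, 3] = (1 5 8 3)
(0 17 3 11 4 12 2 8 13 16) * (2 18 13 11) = [17, 1, 8, 2, 12, 5, 6, 7, 11, 9, 10, 4, 18, 16, 14, 15, 0, 3, 13] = (0 17 3 2 8 11 4 12 18 13 16)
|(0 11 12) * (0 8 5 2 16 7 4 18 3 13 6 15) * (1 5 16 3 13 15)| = |(0 11 12 8 16 7 4 18 13 6 1 5 2 3 15)| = 15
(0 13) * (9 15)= [13, 1, 2, 3, 4, 5, 6, 7, 8, 15, 10, 11, 12, 0, 14, 9]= (0 13)(9 15)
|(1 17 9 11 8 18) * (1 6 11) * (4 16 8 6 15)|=30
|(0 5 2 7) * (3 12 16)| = |(0 5 2 7)(3 12 16)| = 12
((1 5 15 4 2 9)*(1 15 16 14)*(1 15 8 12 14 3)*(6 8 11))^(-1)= (1 3 16 5)(2 4 15 14 12 8 6 11 9)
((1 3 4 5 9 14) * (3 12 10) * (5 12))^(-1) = ((1 5 9 14)(3 4 12 10))^(-1) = (1 14 9 5)(3 10 12 4)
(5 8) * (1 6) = (1 6)(5 8) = [0, 6, 2, 3, 4, 8, 1, 7, 5]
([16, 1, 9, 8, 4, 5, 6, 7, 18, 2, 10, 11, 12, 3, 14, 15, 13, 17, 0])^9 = (0 3)(2 9)(8 16)(13 18)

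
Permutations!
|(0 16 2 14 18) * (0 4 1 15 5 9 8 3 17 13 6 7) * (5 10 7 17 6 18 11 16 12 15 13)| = 60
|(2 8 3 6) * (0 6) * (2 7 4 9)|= |(0 6 7 4 9 2 8 3)|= 8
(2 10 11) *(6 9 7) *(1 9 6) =(1 9 7)(2 10 11) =[0, 9, 10, 3, 4, 5, 6, 1, 8, 7, 11, 2]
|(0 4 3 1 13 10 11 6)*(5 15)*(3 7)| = |(0 4 7 3 1 13 10 11 6)(5 15)| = 18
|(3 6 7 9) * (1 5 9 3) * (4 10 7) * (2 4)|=|(1 5 9)(2 4 10 7 3 6)|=6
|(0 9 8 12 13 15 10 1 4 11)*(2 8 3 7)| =13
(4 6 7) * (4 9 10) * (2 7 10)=(2 7 9)(4 6 10)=[0, 1, 7, 3, 6, 5, 10, 9, 8, 2, 4]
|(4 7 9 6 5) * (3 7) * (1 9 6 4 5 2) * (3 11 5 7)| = |(1 9 4 11 5 7 6 2)| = 8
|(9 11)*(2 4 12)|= |(2 4 12)(9 11)|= 6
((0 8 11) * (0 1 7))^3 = ((0 8 11 1 7))^3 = (0 1 8 7 11)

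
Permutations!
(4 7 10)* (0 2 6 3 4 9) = [2, 1, 6, 4, 7, 5, 3, 10, 8, 0, 9] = (0 2 6 3 4 7 10 9)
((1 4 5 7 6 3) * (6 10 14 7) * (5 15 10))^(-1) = (1 3 6 5 7 14 10 15 4)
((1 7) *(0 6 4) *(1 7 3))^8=((7)(0 6 4)(1 3))^8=(7)(0 4 6)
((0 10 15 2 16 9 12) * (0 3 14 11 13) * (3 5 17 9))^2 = (0 15 16 14 13 10 2 3 11)(5 9)(12 17)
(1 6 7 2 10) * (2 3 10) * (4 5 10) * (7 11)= (1 6 11 7 3 4 5 10)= [0, 6, 2, 4, 5, 10, 11, 3, 8, 9, 1, 7]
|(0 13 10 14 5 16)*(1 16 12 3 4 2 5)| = |(0 13 10 14 1 16)(2 5 12 3 4)| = 30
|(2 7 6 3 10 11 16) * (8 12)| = 14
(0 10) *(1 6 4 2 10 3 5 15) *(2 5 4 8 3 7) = (0 7 2 10)(1 6 8 3 4 5 15) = [7, 6, 10, 4, 5, 15, 8, 2, 3, 9, 0, 11, 12, 13, 14, 1]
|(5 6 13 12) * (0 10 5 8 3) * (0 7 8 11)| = 21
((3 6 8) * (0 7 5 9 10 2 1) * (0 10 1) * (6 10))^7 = ((0 7 5 9 1 6 8 3 10 2))^7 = (0 3 1 7 10 6 5 2 8 9)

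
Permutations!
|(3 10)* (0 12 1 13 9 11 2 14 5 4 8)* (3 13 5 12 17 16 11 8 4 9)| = 33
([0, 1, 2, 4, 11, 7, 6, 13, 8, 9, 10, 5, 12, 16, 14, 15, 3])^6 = (3 16 13 7 5 11 4)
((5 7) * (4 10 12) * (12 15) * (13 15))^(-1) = ((4 10 13 15 12)(5 7))^(-1) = (4 12 15 13 10)(5 7)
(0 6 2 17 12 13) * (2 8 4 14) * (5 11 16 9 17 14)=(0 6 8 4 5 11 16 9 17 12 13)(2 14)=[6, 1, 14, 3, 5, 11, 8, 7, 4, 17, 10, 16, 13, 0, 2, 15, 9, 12]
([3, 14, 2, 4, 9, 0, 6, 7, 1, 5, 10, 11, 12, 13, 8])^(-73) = (0 4 5 3 9)(1 8 14)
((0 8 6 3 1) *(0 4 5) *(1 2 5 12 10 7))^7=((0 8 6 3 2 5)(1 4 12 10 7))^7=(0 8 6 3 2 5)(1 12 7 4 10)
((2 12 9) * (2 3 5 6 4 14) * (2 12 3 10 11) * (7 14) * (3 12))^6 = (14)(2 12 9 10 11)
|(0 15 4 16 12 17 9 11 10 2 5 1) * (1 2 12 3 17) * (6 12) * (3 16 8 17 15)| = 12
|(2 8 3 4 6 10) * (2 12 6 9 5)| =|(2 8 3 4 9 5)(6 10 12)| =6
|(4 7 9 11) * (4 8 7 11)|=5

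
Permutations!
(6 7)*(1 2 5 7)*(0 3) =(0 3)(1 2 5 7 6) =[3, 2, 5, 0, 4, 7, 1, 6]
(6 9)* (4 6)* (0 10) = (0 10)(4 6 9) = [10, 1, 2, 3, 6, 5, 9, 7, 8, 4, 0]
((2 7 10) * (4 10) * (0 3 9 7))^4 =(0 4 3 10 9 2 7)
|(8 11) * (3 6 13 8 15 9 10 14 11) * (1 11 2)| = |(1 11 15 9 10 14 2)(3 6 13 8)| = 28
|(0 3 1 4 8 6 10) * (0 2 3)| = 7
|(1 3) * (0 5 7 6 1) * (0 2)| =|(0 5 7 6 1 3 2)| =7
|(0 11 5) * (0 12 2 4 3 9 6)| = |(0 11 5 12 2 4 3 9 6)| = 9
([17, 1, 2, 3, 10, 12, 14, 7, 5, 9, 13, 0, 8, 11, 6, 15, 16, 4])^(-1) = [11, 1, 2, 3, 17, 8, 14, 7, 12, 9, 4, 13, 5, 10, 6, 15, 16, 0]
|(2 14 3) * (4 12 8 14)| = 6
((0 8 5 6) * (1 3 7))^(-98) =((0 8 5 6)(1 3 7))^(-98) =(0 5)(1 3 7)(6 8)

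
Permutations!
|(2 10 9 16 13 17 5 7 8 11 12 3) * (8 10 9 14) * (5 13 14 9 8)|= 30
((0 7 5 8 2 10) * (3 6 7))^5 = (0 8 6 10 5 3 2 7)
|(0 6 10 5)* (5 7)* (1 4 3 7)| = 8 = |(0 6 10 1 4 3 7 5)|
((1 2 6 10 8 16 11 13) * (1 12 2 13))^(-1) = ((1 13 12 2 6 10 8 16 11))^(-1) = (1 11 16 8 10 6 2 12 13)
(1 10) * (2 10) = (1 2 10) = [0, 2, 10, 3, 4, 5, 6, 7, 8, 9, 1]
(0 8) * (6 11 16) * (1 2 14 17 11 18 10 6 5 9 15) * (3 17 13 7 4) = [8, 2, 14, 17, 3, 9, 18, 4, 0, 15, 6, 16, 12, 7, 13, 1, 5, 11, 10] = (0 8)(1 2 14 13 7 4 3 17 11 16 5 9 15)(6 18 10)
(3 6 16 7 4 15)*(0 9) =(0 9)(3 6 16 7 4 15) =[9, 1, 2, 6, 15, 5, 16, 4, 8, 0, 10, 11, 12, 13, 14, 3, 7]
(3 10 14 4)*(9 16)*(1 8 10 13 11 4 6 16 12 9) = (1 8 10 14 6 16)(3 13 11 4)(9 12) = [0, 8, 2, 13, 3, 5, 16, 7, 10, 12, 14, 4, 9, 11, 6, 15, 1]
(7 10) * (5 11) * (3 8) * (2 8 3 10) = (2 8 10 7)(5 11) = [0, 1, 8, 3, 4, 11, 6, 2, 10, 9, 7, 5]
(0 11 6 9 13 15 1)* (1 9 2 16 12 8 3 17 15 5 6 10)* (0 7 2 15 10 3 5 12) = (0 11 3 17 10 1 7 2 16)(5 6 15 9 13 12 8) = [11, 7, 16, 17, 4, 6, 15, 2, 5, 13, 1, 3, 8, 12, 14, 9, 0, 10]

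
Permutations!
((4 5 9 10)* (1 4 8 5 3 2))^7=(1 2 3 4)(5 8 10 9)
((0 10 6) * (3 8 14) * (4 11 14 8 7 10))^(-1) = ((0 4 11 14 3 7 10 6))^(-1) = (0 6 10 7 3 14 11 4)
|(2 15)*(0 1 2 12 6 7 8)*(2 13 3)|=10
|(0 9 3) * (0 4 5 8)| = 6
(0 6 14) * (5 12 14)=(0 6 5 12 14)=[6, 1, 2, 3, 4, 12, 5, 7, 8, 9, 10, 11, 14, 13, 0]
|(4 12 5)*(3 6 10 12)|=|(3 6 10 12 5 4)|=6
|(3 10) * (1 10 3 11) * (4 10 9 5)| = 6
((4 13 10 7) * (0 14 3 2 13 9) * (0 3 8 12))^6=(0 8)(2 3 9 4 7 10 13)(12 14)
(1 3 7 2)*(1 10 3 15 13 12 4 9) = (1 15 13 12 4 9)(2 10 3 7) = [0, 15, 10, 7, 9, 5, 6, 2, 8, 1, 3, 11, 4, 12, 14, 13]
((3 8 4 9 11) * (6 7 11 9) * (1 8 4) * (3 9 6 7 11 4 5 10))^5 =(1 8)(3 10 5)(4 7)(6 9 11)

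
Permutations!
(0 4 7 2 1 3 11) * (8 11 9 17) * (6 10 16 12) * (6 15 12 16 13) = [4, 3, 1, 9, 7, 5, 10, 2, 11, 17, 13, 0, 15, 6, 14, 12, 16, 8] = (0 4 7 2 1 3 9 17 8 11)(6 10 13)(12 15)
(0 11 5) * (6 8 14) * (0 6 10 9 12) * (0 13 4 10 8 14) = (0 11 5 6 14 8)(4 10 9 12 13) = [11, 1, 2, 3, 10, 6, 14, 7, 0, 12, 9, 5, 13, 4, 8]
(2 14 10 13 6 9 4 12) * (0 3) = [3, 1, 14, 0, 12, 5, 9, 7, 8, 4, 13, 11, 2, 6, 10] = (0 3)(2 14 10 13 6 9 4 12)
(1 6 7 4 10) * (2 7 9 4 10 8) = (1 6 9 4 8 2 7 10) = [0, 6, 7, 3, 8, 5, 9, 10, 2, 4, 1]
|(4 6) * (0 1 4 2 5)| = |(0 1 4 6 2 5)| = 6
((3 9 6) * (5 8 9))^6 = (3 5 8 9 6)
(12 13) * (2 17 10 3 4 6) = [0, 1, 17, 4, 6, 5, 2, 7, 8, 9, 3, 11, 13, 12, 14, 15, 16, 10] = (2 17 10 3 4 6)(12 13)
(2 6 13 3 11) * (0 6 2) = [6, 1, 2, 11, 4, 5, 13, 7, 8, 9, 10, 0, 12, 3] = (0 6 13 3 11)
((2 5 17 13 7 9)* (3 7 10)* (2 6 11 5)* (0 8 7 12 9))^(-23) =(0 8 7)(3 11 10 6 13 9 17 12 5)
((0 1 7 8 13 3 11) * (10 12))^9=((0 1 7 8 13 3 11)(10 12))^9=(0 7 13 11 1 8 3)(10 12)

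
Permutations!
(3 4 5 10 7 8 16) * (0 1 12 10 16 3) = (0 1 12 10 7 8 3 4 5 16) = [1, 12, 2, 4, 5, 16, 6, 8, 3, 9, 7, 11, 10, 13, 14, 15, 0]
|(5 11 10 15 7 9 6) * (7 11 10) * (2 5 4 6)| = 14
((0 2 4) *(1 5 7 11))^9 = (1 5 7 11)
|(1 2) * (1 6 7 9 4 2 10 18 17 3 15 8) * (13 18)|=|(1 10 13 18 17 3 15 8)(2 6 7 9 4)|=40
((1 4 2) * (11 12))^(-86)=(12)(1 4 2)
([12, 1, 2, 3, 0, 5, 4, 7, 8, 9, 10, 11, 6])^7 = (0 4 6 12)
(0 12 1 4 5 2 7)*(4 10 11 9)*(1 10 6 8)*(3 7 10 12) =(12)(0 3 7)(1 6 8)(2 10 11 9 4 5) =[3, 6, 10, 7, 5, 2, 8, 0, 1, 4, 11, 9, 12]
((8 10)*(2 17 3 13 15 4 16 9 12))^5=((2 17 3 13 15 4 16 9 12)(8 10))^5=(2 4 17 16 3 9 13 12 15)(8 10)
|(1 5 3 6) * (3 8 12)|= 6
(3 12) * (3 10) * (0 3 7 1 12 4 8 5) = (0 3 4 8 5)(1 12 10 7) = [3, 12, 2, 4, 8, 0, 6, 1, 5, 9, 7, 11, 10]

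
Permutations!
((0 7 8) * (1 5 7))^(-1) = ((0 1 5 7 8))^(-1) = (0 8 7 5 1)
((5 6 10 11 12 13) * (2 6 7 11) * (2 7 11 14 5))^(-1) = ((2 6 10 7 14 5 11 12 13))^(-1) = (2 13 12 11 5 14 7 10 6)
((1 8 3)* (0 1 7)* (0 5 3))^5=(0 8 1)(3 5 7)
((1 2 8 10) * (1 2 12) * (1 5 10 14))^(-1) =(1 14 8 2 10 5 12)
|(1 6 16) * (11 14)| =|(1 6 16)(11 14)| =6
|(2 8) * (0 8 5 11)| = |(0 8 2 5 11)| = 5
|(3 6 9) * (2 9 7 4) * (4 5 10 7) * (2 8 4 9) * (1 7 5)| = 6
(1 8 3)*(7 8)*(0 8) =(0 8 3 1 7) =[8, 7, 2, 1, 4, 5, 6, 0, 3]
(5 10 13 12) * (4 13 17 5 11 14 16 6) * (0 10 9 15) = (0 10 17 5 9 15)(4 13 12 11 14 16 6) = [10, 1, 2, 3, 13, 9, 4, 7, 8, 15, 17, 14, 11, 12, 16, 0, 6, 5]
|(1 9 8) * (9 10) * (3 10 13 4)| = 7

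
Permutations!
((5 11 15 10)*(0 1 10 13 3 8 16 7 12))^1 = (0 1 10 5 11 15 13 3 8 16 7 12)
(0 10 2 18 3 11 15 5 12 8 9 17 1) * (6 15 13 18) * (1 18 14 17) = (0 10 2 6 15 5 12 8 9 1)(3 11 13 14 17 18) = [10, 0, 6, 11, 4, 12, 15, 7, 9, 1, 2, 13, 8, 14, 17, 5, 16, 18, 3]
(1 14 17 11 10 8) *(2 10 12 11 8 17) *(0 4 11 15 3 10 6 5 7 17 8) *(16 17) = (0 4 11 12 15 3 10 8 1 14 2 6 5 7 16 17) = [4, 14, 6, 10, 11, 7, 5, 16, 1, 9, 8, 12, 15, 13, 2, 3, 17, 0]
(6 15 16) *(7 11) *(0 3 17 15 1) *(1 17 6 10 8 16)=[3, 0, 2, 6, 4, 5, 17, 11, 16, 9, 8, 7, 12, 13, 14, 1, 10, 15]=(0 3 6 17 15 1)(7 11)(8 16 10)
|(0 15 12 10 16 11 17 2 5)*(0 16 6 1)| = |(0 15 12 10 6 1)(2 5 16 11 17)| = 30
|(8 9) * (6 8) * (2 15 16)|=3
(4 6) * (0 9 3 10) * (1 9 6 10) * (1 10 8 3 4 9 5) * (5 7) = (0 6 9 4 8 3 10)(1 7 5) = [6, 7, 2, 10, 8, 1, 9, 5, 3, 4, 0]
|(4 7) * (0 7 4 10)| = |(0 7 10)| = 3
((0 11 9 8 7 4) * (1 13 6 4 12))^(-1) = (0 4 6 13 1 12 7 8 9 11) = ((0 11 9 8 7 12 1 13 6 4))^(-1)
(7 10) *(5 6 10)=(5 6 10 7)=[0, 1, 2, 3, 4, 6, 10, 5, 8, 9, 7]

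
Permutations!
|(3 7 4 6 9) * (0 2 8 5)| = 20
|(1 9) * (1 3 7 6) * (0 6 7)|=5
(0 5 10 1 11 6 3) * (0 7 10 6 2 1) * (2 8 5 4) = (0 4 2 1 11 8 5 6 3 7 10) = [4, 11, 1, 7, 2, 6, 3, 10, 5, 9, 0, 8]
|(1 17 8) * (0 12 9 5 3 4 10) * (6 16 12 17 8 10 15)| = |(0 17 10)(1 8)(3 4 15 6 16 12 9 5)| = 24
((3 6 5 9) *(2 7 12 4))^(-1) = ((2 7 12 4)(3 6 5 9))^(-1) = (2 4 12 7)(3 9 5 6)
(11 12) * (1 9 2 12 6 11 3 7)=[0, 9, 12, 7, 4, 5, 11, 1, 8, 2, 10, 6, 3]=(1 9 2 12 3 7)(6 11)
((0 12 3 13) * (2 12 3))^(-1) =(0 13 3)(2 12)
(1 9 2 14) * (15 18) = [0, 9, 14, 3, 4, 5, 6, 7, 8, 2, 10, 11, 12, 13, 1, 18, 16, 17, 15] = (1 9 2 14)(15 18)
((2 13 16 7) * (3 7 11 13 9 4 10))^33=(16)(2 10)(3 9)(4 7)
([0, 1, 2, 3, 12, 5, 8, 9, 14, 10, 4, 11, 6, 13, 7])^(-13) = (4 8 9 12 14 10 6 7)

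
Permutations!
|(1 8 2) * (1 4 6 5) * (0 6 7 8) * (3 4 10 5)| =10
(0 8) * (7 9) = (0 8)(7 9) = [8, 1, 2, 3, 4, 5, 6, 9, 0, 7]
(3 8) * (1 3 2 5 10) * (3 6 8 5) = (1 6 8 2 3 5 10) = [0, 6, 3, 5, 4, 10, 8, 7, 2, 9, 1]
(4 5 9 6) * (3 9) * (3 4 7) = (3 9 6 7)(4 5) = [0, 1, 2, 9, 5, 4, 7, 3, 8, 6]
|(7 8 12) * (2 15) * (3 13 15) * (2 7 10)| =|(2 3 13 15 7 8 12 10)| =8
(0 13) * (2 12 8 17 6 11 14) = [13, 1, 12, 3, 4, 5, 11, 7, 17, 9, 10, 14, 8, 0, 2, 15, 16, 6] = (0 13)(2 12 8 17 6 11 14)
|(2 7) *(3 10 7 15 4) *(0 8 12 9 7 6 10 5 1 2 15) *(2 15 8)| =|(0 2)(1 15 4 3 5)(6 10)(7 8 12 9)| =20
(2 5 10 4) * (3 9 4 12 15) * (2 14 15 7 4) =[0, 1, 5, 9, 14, 10, 6, 4, 8, 2, 12, 11, 7, 13, 15, 3] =(2 5 10 12 7 4 14 15 3 9)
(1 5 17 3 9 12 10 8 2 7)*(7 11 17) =(1 5 7)(2 11 17 3 9 12 10 8) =[0, 5, 11, 9, 4, 7, 6, 1, 2, 12, 8, 17, 10, 13, 14, 15, 16, 3]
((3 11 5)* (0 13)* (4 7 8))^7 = (0 13)(3 11 5)(4 7 8)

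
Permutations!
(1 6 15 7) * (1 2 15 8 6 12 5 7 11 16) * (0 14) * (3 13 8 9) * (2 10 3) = (0 14)(1 12 5 7 10 3 13 8 6 9 2 15 11 16) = [14, 12, 15, 13, 4, 7, 9, 10, 6, 2, 3, 16, 5, 8, 0, 11, 1]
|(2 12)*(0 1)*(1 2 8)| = 5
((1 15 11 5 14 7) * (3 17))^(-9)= (1 5)(3 17)(7 11)(14 15)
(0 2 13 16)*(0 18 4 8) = [2, 1, 13, 3, 8, 5, 6, 7, 0, 9, 10, 11, 12, 16, 14, 15, 18, 17, 4] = (0 2 13 16 18 4 8)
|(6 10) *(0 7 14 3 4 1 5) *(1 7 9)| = 4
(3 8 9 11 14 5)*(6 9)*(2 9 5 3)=(2 9 11 14 3 8 6 5)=[0, 1, 9, 8, 4, 2, 5, 7, 6, 11, 10, 14, 12, 13, 3]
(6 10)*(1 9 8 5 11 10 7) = (1 9 8 5 11 10 6 7) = [0, 9, 2, 3, 4, 11, 7, 1, 5, 8, 6, 10]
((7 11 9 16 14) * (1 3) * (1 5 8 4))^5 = (16)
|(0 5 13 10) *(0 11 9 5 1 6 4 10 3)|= 10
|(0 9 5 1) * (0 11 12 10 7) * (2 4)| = |(0 9 5 1 11 12 10 7)(2 4)| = 8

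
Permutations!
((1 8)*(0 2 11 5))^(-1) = (0 5 11 2)(1 8)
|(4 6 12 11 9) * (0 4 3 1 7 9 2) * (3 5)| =|(0 4 6 12 11 2)(1 7 9 5 3)| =30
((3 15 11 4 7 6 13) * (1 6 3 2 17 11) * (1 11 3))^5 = (1 3)(2 4)(6 15)(7 17)(11 13)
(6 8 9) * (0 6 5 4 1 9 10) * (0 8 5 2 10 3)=(0 6 5 4 1 9 2 10 8 3)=[6, 9, 10, 0, 1, 4, 5, 7, 3, 2, 8]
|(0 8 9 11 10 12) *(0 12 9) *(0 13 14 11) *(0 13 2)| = 15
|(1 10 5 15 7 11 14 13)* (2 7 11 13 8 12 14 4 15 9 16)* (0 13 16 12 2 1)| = |(0 13)(1 10 5 9 12 14 8 2 7 16)(4 15 11)| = 30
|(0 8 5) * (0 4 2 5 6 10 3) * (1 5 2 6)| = 8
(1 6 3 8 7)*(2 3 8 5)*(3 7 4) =[0, 6, 7, 5, 3, 2, 8, 1, 4] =(1 6 8 4 3 5 2 7)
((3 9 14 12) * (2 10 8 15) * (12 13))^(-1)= (2 15 8 10)(3 12 13 14 9)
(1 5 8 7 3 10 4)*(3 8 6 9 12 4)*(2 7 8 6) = (1 5 2 7 6 9 12 4)(3 10) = [0, 5, 7, 10, 1, 2, 9, 6, 8, 12, 3, 11, 4]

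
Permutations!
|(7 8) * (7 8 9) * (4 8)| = |(4 8)(7 9)| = 2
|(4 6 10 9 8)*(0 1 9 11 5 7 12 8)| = 24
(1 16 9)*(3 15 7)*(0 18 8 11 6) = [18, 16, 2, 15, 4, 5, 0, 3, 11, 1, 10, 6, 12, 13, 14, 7, 9, 17, 8] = (0 18 8 11 6)(1 16 9)(3 15 7)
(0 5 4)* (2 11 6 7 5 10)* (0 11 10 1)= [1, 0, 10, 3, 11, 4, 7, 5, 8, 9, 2, 6]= (0 1)(2 10)(4 11 6 7 5)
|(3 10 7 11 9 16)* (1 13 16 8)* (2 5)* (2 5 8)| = |(1 13 16 3 10 7 11 9 2 8)| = 10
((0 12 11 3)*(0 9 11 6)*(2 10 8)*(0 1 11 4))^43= (0 1 9 12 11 4 6 3)(2 10 8)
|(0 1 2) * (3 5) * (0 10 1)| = 6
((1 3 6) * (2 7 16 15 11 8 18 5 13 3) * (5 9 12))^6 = (1 8 3 15 5 7 9)(2 18 6 11 13 16 12)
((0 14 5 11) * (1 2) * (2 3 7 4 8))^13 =(0 14 5 11)(1 3 7 4 8 2)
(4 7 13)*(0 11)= [11, 1, 2, 3, 7, 5, 6, 13, 8, 9, 10, 0, 12, 4]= (0 11)(4 7 13)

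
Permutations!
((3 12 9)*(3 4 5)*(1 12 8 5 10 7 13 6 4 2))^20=((1 12 9 2)(3 8 5)(4 10 7 13 6))^20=(13)(3 5 8)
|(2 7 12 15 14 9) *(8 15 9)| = 12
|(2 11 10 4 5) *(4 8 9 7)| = 8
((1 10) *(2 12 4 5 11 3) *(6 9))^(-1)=(1 10)(2 3 11 5 4 12)(6 9)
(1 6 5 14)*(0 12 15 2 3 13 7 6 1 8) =(0 12 15 2 3 13 7 6 5 14 8) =[12, 1, 3, 13, 4, 14, 5, 6, 0, 9, 10, 11, 15, 7, 8, 2]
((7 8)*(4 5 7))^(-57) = ((4 5 7 8))^(-57) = (4 8 7 5)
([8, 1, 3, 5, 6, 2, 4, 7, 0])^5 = [8, 1, 5, 2, 6, 3, 4, 7, 0]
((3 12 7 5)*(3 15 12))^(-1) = (5 7 12 15)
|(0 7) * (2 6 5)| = 6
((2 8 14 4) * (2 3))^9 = (2 3 4 14 8)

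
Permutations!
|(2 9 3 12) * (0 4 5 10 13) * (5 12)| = |(0 4 12 2 9 3 5 10 13)| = 9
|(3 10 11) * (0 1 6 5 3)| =7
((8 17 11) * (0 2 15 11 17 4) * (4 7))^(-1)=((17)(0 2 15 11 8 7 4))^(-1)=(17)(0 4 7 8 11 15 2)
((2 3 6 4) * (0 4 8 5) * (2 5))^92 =((0 4 5)(2 3 6 8))^92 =(8)(0 5 4)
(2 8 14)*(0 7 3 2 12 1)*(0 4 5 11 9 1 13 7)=[0, 4, 8, 2, 5, 11, 6, 3, 14, 1, 10, 9, 13, 7, 12]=(1 4 5 11 9)(2 8 14 12 13 7 3)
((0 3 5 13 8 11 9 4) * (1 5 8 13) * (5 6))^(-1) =(13)(0 4 9 11 8 3)(1 5 6)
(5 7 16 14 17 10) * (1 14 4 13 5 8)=(1 14 17 10 8)(4 13 5 7 16)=[0, 14, 2, 3, 13, 7, 6, 16, 1, 9, 8, 11, 12, 5, 17, 15, 4, 10]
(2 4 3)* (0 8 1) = (0 8 1)(2 4 3) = [8, 0, 4, 2, 3, 5, 6, 7, 1]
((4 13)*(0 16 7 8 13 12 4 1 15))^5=((0 16 7 8 13 1 15)(4 12))^5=(0 1 8 16 15 13 7)(4 12)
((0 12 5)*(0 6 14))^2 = (0 5 14 12 6)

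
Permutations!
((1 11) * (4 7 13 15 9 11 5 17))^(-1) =((1 5 17 4 7 13 15 9 11))^(-1) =(1 11 9 15 13 7 4 17 5)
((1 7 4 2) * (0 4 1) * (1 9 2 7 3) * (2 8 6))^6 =(0 2 6 8 9 7 4) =((0 4 7 9 8 6 2)(1 3))^6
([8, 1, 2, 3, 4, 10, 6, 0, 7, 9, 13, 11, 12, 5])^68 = (0 7 8)(5 13 10)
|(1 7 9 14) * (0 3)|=4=|(0 3)(1 7 9 14)|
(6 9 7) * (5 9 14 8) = (5 9 7 6 14 8) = [0, 1, 2, 3, 4, 9, 14, 6, 5, 7, 10, 11, 12, 13, 8]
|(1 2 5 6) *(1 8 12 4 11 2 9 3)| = 21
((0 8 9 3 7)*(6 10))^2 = ((0 8 9 3 7)(6 10))^2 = (10)(0 9 7 8 3)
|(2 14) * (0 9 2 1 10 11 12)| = |(0 9 2 14 1 10 11 12)| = 8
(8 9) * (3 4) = [0, 1, 2, 4, 3, 5, 6, 7, 9, 8] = (3 4)(8 9)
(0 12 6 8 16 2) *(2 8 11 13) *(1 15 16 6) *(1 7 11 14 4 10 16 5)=(0 12 7 11 13 2)(1 15 5)(4 10 16 8 6 14)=[12, 15, 0, 3, 10, 1, 14, 11, 6, 9, 16, 13, 7, 2, 4, 5, 8]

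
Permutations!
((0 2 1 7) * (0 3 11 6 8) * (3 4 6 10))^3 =(11)(0 7 8 1 6 2 4)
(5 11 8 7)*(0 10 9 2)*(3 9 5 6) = [10, 1, 0, 9, 4, 11, 3, 6, 7, 2, 5, 8] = (0 10 5 11 8 7 6 3 9 2)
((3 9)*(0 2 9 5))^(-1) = ((0 2 9 3 5))^(-1) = (0 5 3 9 2)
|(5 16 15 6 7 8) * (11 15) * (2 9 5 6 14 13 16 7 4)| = |(2 9 5 7 8 6 4)(11 15 14 13 16)| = 35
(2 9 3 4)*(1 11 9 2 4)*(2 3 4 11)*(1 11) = (1 2 3 11 9 4) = [0, 2, 3, 11, 1, 5, 6, 7, 8, 4, 10, 9]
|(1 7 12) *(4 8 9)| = |(1 7 12)(4 8 9)| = 3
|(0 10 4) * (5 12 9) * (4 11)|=12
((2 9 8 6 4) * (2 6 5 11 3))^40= (2 11 8)(3 5 9)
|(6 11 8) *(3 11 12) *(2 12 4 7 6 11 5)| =12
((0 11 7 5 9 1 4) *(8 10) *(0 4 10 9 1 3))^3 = (0 5 8)(1 9 11)(3 7 10)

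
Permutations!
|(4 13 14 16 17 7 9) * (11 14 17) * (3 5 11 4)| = |(3 5 11 14 16 4 13 17 7 9)| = 10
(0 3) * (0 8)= (0 3 8)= [3, 1, 2, 8, 4, 5, 6, 7, 0]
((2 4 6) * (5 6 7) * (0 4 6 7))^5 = (0 4)(2 6)(5 7)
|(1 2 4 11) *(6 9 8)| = 12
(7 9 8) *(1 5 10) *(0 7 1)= (0 7 9 8 1 5 10)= [7, 5, 2, 3, 4, 10, 6, 9, 1, 8, 0]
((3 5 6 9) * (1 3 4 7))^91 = (9) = ((1 3 5 6 9 4 7))^91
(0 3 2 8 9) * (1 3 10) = (0 10 1 3 2 8 9) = [10, 3, 8, 2, 4, 5, 6, 7, 9, 0, 1]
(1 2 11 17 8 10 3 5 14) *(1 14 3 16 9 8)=(1 2 11 17)(3 5)(8 10 16 9)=[0, 2, 11, 5, 4, 3, 6, 7, 10, 8, 16, 17, 12, 13, 14, 15, 9, 1]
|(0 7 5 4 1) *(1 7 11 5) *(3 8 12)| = 6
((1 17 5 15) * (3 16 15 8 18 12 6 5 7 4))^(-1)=((1 17 7 4 3 16 15)(5 8 18 12 6))^(-1)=(1 15 16 3 4 7 17)(5 6 12 18 8)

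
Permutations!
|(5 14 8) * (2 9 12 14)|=6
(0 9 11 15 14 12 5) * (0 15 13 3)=[9, 1, 2, 0, 4, 15, 6, 7, 8, 11, 10, 13, 5, 3, 12, 14]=(0 9 11 13 3)(5 15 14 12)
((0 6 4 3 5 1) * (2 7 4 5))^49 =(0 6 5 1)(2 7 4 3)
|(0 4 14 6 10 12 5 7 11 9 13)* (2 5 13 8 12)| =|(0 4 14 6 10 2 5 7 11 9 8 12 13)| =13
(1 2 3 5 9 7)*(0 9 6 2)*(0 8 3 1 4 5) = (0 9 7 4 5 6 2 1 8 3) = [9, 8, 1, 0, 5, 6, 2, 4, 3, 7]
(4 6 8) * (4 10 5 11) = (4 6 8 10 5 11) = [0, 1, 2, 3, 6, 11, 8, 7, 10, 9, 5, 4]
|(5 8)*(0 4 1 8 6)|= |(0 4 1 8 5 6)|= 6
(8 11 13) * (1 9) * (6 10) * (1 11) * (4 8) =(1 9 11 13 4 8)(6 10) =[0, 9, 2, 3, 8, 5, 10, 7, 1, 11, 6, 13, 12, 4]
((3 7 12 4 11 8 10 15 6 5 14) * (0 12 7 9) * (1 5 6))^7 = (0 1 4 14 8 9 15 12 5 11 3 10)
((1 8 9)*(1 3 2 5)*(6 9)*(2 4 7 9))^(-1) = ((1 8 6 2 5)(3 4 7 9))^(-1) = (1 5 2 6 8)(3 9 7 4)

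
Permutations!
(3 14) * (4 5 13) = [0, 1, 2, 14, 5, 13, 6, 7, 8, 9, 10, 11, 12, 4, 3] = (3 14)(4 5 13)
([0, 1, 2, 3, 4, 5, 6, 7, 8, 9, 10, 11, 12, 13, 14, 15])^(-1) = [0, 1, 2, 3, 4, 5, 6, 7, 8, 9, 10, 11, 12, 13, 14, 15]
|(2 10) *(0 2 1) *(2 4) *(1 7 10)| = 4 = |(0 4 2 1)(7 10)|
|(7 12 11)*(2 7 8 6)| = 6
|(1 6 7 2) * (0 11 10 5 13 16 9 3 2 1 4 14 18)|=|(0 11 10 5 13 16 9 3 2 4 14 18)(1 6 7)|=12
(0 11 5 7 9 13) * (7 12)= (0 11 5 12 7 9 13)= [11, 1, 2, 3, 4, 12, 6, 9, 8, 13, 10, 5, 7, 0]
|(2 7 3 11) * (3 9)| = 5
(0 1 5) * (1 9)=(0 9 1 5)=[9, 5, 2, 3, 4, 0, 6, 7, 8, 1]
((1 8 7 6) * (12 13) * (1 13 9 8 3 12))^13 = (1 7 12 13 8 3 6 9)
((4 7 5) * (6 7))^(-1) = ((4 6 7 5))^(-1) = (4 5 7 6)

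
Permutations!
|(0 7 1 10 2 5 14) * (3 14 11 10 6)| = |(0 7 1 6 3 14)(2 5 11 10)| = 12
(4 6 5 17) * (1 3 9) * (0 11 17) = (0 11 17 4 6 5)(1 3 9) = [11, 3, 2, 9, 6, 0, 5, 7, 8, 1, 10, 17, 12, 13, 14, 15, 16, 4]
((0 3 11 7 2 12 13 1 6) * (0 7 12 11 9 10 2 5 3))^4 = (1 3 11 6 9 12 7 10 13 5 2)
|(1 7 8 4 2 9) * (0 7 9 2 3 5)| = |(0 7 8 4 3 5)(1 9)| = 6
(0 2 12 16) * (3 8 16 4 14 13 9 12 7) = (0 2 7 3 8 16)(4 14 13 9 12) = [2, 1, 7, 8, 14, 5, 6, 3, 16, 12, 10, 11, 4, 9, 13, 15, 0]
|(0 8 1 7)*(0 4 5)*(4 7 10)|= 6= |(0 8 1 10 4 5)|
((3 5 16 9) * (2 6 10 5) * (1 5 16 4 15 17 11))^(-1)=(1 11 17 15 4 5)(2 3 9 16 10 6)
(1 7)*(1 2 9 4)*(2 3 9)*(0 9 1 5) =(0 9 4 5)(1 7 3) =[9, 7, 2, 1, 5, 0, 6, 3, 8, 4]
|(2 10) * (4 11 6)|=|(2 10)(4 11 6)|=6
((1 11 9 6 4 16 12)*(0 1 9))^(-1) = (0 11 1)(4 6 9 12 16)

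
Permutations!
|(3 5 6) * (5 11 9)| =5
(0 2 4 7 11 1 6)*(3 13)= [2, 6, 4, 13, 7, 5, 0, 11, 8, 9, 10, 1, 12, 3]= (0 2 4 7 11 1 6)(3 13)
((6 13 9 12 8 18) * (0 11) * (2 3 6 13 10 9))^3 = ((0 11)(2 3 6 10 9 12 8 18 13))^3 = (0 11)(2 10 8)(3 9 18)(6 12 13)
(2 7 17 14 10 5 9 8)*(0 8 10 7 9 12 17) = [8, 1, 9, 3, 4, 12, 6, 0, 2, 10, 5, 11, 17, 13, 7, 15, 16, 14] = (0 8 2 9 10 5 12 17 14 7)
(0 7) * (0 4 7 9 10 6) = [9, 1, 2, 3, 7, 5, 0, 4, 8, 10, 6] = (0 9 10 6)(4 7)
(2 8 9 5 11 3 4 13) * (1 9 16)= (1 9 5 11 3 4 13 2 8 16)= [0, 9, 8, 4, 13, 11, 6, 7, 16, 5, 10, 3, 12, 2, 14, 15, 1]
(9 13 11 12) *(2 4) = (2 4)(9 13 11 12) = [0, 1, 4, 3, 2, 5, 6, 7, 8, 13, 10, 12, 9, 11]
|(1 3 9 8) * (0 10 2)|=12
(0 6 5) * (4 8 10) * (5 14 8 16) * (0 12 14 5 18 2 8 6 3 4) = (0 3 4 16 18 2 8 10)(5 12 14 6) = [3, 1, 8, 4, 16, 12, 5, 7, 10, 9, 0, 11, 14, 13, 6, 15, 18, 17, 2]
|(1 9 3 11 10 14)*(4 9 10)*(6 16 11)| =6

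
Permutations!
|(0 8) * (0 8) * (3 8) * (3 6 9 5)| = |(3 8 6 9 5)| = 5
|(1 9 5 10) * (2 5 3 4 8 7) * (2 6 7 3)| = 30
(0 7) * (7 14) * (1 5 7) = (0 14 1 5 7) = [14, 5, 2, 3, 4, 7, 6, 0, 8, 9, 10, 11, 12, 13, 1]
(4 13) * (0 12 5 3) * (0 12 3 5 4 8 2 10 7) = [3, 1, 10, 12, 13, 5, 6, 0, 2, 9, 7, 11, 4, 8] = (0 3 12 4 13 8 2 10 7)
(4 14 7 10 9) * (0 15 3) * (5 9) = (0 15 3)(4 14 7 10 5 9) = [15, 1, 2, 0, 14, 9, 6, 10, 8, 4, 5, 11, 12, 13, 7, 3]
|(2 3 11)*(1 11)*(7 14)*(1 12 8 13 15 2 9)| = 6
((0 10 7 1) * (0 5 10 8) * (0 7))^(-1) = ((0 8 7 1 5 10))^(-1) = (0 10 5 1 7 8)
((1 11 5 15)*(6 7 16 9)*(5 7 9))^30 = ((1 11 7 16 5 15)(6 9))^30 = (16)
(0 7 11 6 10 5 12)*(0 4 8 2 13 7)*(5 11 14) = (2 13 7 14 5 12 4 8)(6 10 11) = [0, 1, 13, 3, 8, 12, 10, 14, 2, 9, 11, 6, 4, 7, 5]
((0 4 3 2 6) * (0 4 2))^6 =(0 2 6 4 3)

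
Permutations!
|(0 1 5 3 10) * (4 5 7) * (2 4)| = |(0 1 7 2 4 5 3 10)| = 8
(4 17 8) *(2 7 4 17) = (2 7 4)(8 17) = [0, 1, 7, 3, 2, 5, 6, 4, 17, 9, 10, 11, 12, 13, 14, 15, 16, 8]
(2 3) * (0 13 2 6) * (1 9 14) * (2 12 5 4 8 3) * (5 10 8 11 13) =(0 5 4 11 13 12 10 8 3 6)(1 9 14) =[5, 9, 2, 6, 11, 4, 0, 7, 3, 14, 8, 13, 10, 12, 1]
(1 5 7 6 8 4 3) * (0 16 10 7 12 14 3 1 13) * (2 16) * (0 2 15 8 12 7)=(0 15 8 4 1 5 7 6 12 14 3 13 2 16 10)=[15, 5, 16, 13, 1, 7, 12, 6, 4, 9, 0, 11, 14, 2, 3, 8, 10]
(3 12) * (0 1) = (0 1)(3 12) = [1, 0, 2, 12, 4, 5, 6, 7, 8, 9, 10, 11, 3]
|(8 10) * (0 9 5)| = |(0 9 5)(8 10)| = 6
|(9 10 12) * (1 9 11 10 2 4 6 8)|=6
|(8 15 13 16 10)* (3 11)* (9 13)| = 6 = |(3 11)(8 15 9 13 16 10)|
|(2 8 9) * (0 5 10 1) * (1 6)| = 15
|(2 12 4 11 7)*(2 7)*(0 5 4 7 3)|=|(0 5 4 11 2 12 7 3)|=8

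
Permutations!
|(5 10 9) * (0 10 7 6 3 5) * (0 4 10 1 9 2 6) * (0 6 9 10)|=12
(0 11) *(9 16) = (0 11)(9 16) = [11, 1, 2, 3, 4, 5, 6, 7, 8, 16, 10, 0, 12, 13, 14, 15, 9]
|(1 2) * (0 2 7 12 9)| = |(0 2 1 7 12 9)| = 6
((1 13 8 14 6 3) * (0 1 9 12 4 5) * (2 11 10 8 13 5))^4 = (0 1 5)(2 14 12 10 3)(4 8 9 11 6)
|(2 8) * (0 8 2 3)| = 3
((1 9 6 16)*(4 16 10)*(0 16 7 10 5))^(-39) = (0 9)(1 5)(6 16)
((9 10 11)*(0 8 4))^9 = ((0 8 4)(9 10 11))^9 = (11)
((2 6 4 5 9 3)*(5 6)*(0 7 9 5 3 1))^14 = (0 9)(1 7)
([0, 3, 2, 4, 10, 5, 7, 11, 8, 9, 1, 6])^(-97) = [0, 10, 2, 1, 3, 5, 11, 6, 8, 9, 4, 7]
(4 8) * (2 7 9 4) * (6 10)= (2 7 9 4 8)(6 10)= [0, 1, 7, 3, 8, 5, 10, 9, 2, 4, 6]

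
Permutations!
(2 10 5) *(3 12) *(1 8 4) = (1 8 4)(2 10 5)(3 12) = [0, 8, 10, 12, 1, 2, 6, 7, 4, 9, 5, 11, 3]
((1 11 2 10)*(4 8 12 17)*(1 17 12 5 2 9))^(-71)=((1 11 9)(2 10 17 4 8 5))^(-71)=(1 11 9)(2 10 17 4 8 5)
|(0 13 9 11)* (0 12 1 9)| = 4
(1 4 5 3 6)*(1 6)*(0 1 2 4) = (6)(0 1)(2 4 5 3) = [1, 0, 4, 2, 5, 3, 6]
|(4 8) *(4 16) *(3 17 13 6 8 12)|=|(3 17 13 6 8 16 4 12)|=8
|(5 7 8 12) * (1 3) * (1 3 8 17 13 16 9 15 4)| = |(1 8 12 5 7 17 13 16 9 15 4)| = 11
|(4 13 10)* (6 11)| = |(4 13 10)(6 11)| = 6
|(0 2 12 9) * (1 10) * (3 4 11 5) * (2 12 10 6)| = |(0 12 9)(1 6 2 10)(3 4 11 5)| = 12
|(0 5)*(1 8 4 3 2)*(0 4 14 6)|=|(0 5 4 3 2 1 8 14 6)|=9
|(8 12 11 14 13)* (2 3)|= 10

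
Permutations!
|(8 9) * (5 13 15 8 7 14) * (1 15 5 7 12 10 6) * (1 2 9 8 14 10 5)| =11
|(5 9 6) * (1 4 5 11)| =6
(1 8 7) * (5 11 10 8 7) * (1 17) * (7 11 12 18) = (1 11 10 8 5 12 18 7 17) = [0, 11, 2, 3, 4, 12, 6, 17, 5, 9, 8, 10, 18, 13, 14, 15, 16, 1, 7]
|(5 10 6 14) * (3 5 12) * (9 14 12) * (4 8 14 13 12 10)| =|(3 5 4 8 14 9 13 12)(6 10)| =8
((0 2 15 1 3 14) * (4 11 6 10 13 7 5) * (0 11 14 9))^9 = (0 1)(2 3)(4 14 11 6 10 13 7 5)(9 15)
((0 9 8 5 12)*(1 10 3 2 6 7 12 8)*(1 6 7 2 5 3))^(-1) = (0 12 7 2 6 9)(1 10)(3 8 5)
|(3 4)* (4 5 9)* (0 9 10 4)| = |(0 9)(3 5 10 4)| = 4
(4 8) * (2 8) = (2 8 4) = [0, 1, 8, 3, 2, 5, 6, 7, 4]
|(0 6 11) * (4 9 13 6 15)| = |(0 15 4 9 13 6 11)| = 7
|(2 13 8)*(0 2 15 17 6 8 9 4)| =20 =|(0 2 13 9 4)(6 8 15 17)|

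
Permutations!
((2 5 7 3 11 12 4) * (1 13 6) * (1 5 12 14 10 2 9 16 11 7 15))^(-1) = (1 15 5 6 13)(2 10 14 11 16 9 4 12)(3 7)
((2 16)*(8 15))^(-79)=((2 16)(8 15))^(-79)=(2 16)(8 15)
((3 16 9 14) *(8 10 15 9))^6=(3 14 9 15 10 8 16)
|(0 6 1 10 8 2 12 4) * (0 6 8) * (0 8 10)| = |(0 10 8 2 12 4 6 1)| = 8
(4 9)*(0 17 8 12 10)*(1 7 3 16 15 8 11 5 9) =[17, 7, 2, 16, 1, 9, 6, 3, 12, 4, 0, 5, 10, 13, 14, 8, 15, 11] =(0 17 11 5 9 4 1 7 3 16 15 8 12 10)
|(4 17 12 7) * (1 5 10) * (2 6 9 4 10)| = |(1 5 2 6 9 4 17 12 7 10)| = 10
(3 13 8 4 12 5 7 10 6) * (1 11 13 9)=(1 11 13 8 4 12 5 7 10 6 3 9)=[0, 11, 2, 9, 12, 7, 3, 10, 4, 1, 6, 13, 5, 8]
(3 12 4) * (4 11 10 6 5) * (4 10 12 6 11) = (3 6 5 10 11 12 4) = [0, 1, 2, 6, 3, 10, 5, 7, 8, 9, 11, 12, 4]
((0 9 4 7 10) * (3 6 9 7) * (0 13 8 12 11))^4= (0 8 7 12 10 11 13)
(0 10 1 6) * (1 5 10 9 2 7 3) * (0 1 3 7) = (0 9 2)(1 6)(5 10) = [9, 6, 0, 3, 4, 10, 1, 7, 8, 2, 5]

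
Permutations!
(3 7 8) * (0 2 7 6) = (0 2 7 8 3 6) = [2, 1, 7, 6, 4, 5, 0, 8, 3]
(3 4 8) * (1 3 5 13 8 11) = [0, 3, 2, 4, 11, 13, 6, 7, 5, 9, 10, 1, 12, 8] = (1 3 4 11)(5 13 8)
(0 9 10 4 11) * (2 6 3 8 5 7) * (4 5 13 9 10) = [10, 1, 6, 8, 11, 7, 3, 2, 13, 4, 5, 0, 12, 9] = (0 10 5 7 2 6 3 8 13 9 4 11)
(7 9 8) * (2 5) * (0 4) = (0 4)(2 5)(7 9 8) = [4, 1, 5, 3, 0, 2, 6, 9, 7, 8]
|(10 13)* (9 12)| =2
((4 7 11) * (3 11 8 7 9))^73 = ((3 11 4 9)(7 8))^73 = (3 11 4 9)(7 8)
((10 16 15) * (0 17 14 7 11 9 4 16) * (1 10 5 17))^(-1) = ((0 1 10)(4 16 15 5 17 14 7 11 9))^(-1) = (0 10 1)(4 9 11 7 14 17 5 15 16)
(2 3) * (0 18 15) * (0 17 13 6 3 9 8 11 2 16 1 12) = (0 18 15 17 13 6 3 16 1 12)(2 9 8 11) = [18, 12, 9, 16, 4, 5, 3, 7, 11, 8, 10, 2, 0, 6, 14, 17, 1, 13, 15]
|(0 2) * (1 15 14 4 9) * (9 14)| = 6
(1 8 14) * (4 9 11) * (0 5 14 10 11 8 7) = [5, 7, 2, 3, 9, 14, 6, 0, 10, 8, 11, 4, 12, 13, 1] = (0 5 14 1 7)(4 9 8 10 11)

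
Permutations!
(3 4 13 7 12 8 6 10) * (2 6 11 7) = (2 6 10 3 4 13)(7 12 8 11) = [0, 1, 6, 4, 13, 5, 10, 12, 11, 9, 3, 7, 8, 2]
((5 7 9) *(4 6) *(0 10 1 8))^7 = ((0 10 1 8)(4 6)(5 7 9))^7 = (0 8 1 10)(4 6)(5 7 9)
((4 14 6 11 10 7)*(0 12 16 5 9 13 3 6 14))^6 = (0 3)(4 13)(5 10)(6 12)(7 9)(11 16)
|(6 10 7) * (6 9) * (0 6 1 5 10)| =10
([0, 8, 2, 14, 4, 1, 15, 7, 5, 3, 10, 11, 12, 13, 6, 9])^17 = [0, 5, 2, 6, 4, 8, 9, 7, 1, 14, 10, 11, 12, 13, 15, 3]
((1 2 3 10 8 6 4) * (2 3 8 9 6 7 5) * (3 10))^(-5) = (10)(2 5 7 8)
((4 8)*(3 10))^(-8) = (10)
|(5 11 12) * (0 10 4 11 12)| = 4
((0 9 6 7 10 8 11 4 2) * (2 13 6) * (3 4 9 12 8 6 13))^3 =((13)(0 12 8 11 9 2)(3 4)(6 7 10))^3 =(13)(0 11)(2 8)(3 4)(9 12)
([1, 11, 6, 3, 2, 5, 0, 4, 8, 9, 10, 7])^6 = (0 6 2 4 7 11 1)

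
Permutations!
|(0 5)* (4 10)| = 2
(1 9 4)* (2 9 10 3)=(1 10 3 2 9 4)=[0, 10, 9, 2, 1, 5, 6, 7, 8, 4, 3]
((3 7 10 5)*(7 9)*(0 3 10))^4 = ((0 3 9 7)(5 10))^4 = (10)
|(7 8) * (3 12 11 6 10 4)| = 6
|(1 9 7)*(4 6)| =6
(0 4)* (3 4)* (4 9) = (0 3 9 4) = [3, 1, 2, 9, 0, 5, 6, 7, 8, 4]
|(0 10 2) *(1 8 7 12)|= 12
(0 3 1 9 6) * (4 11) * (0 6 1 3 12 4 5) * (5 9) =(0 12 4 11 9 1 5) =[12, 5, 2, 3, 11, 0, 6, 7, 8, 1, 10, 9, 4]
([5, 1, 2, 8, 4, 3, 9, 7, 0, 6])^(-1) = (0 8 3 5)(6 9)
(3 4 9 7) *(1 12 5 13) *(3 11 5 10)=[0, 12, 2, 4, 9, 13, 6, 11, 8, 7, 3, 5, 10, 1]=(1 12 10 3 4 9 7 11 5 13)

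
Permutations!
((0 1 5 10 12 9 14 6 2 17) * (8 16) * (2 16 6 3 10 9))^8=(0 2 10 14 5)(1 17 12 3 9)(6 8 16)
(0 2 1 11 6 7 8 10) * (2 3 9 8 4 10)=(0 3 9 8 2 1 11 6 7 4 10)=[3, 11, 1, 9, 10, 5, 7, 4, 2, 8, 0, 6]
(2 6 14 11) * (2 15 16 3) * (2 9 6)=(3 9 6 14 11 15 16)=[0, 1, 2, 9, 4, 5, 14, 7, 8, 6, 10, 15, 12, 13, 11, 16, 3]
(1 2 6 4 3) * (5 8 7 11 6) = [0, 2, 5, 1, 3, 8, 4, 11, 7, 9, 10, 6] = (1 2 5 8 7 11 6 4 3)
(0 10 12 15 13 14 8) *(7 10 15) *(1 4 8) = (0 15 13 14 1 4 8)(7 10 12) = [15, 4, 2, 3, 8, 5, 6, 10, 0, 9, 12, 11, 7, 14, 1, 13]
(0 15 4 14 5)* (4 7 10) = [15, 1, 2, 3, 14, 0, 6, 10, 8, 9, 4, 11, 12, 13, 5, 7] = (0 15 7 10 4 14 5)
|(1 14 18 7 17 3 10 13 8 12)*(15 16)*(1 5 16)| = 13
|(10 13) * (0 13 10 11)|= |(0 13 11)|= 3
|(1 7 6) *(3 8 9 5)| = 12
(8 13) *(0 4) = (0 4)(8 13) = [4, 1, 2, 3, 0, 5, 6, 7, 13, 9, 10, 11, 12, 8]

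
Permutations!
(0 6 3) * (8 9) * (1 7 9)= (0 6 3)(1 7 9 8)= [6, 7, 2, 0, 4, 5, 3, 9, 1, 8]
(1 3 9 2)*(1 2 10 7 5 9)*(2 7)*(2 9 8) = [0, 3, 7, 1, 4, 8, 6, 5, 2, 10, 9] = (1 3)(2 7 5 8)(9 10)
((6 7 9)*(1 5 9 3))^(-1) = (1 3 7 6 9 5) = ((1 5 9 6 7 3))^(-1)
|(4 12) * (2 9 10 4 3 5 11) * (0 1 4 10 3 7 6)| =30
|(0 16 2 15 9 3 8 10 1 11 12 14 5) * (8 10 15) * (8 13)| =|(0 16 2 13 8 15 9 3 10 1 11 12 14 5)| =14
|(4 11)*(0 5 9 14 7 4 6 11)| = 6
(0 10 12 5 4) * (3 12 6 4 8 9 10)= (0 3 12 5 8 9 10 6 4)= [3, 1, 2, 12, 0, 8, 4, 7, 9, 10, 6, 11, 5]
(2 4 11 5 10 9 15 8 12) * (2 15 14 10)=(2 4 11 5)(8 12 15)(9 14 10)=[0, 1, 4, 3, 11, 2, 6, 7, 12, 14, 9, 5, 15, 13, 10, 8]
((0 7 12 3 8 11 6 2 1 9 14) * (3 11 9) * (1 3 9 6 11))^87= ((0 7 12 1 9 14)(2 3 8 6))^87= (0 1)(2 6 8 3)(7 9)(12 14)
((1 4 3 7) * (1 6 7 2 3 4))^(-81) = (2 3)(6 7)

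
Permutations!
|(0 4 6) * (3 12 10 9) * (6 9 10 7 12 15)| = |(0 4 9 3 15 6)(7 12)| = 6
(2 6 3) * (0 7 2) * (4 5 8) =(0 7 2 6 3)(4 5 8) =[7, 1, 6, 0, 5, 8, 3, 2, 4]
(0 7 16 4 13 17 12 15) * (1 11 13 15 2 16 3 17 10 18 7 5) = [5, 11, 16, 17, 15, 1, 6, 3, 8, 9, 18, 13, 2, 10, 14, 0, 4, 12, 7] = (0 5 1 11 13 10 18 7 3 17 12 2 16 4 15)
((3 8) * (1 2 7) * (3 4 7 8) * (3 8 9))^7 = ((1 2 9 3 8 4 7))^7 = (9)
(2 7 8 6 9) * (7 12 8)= [0, 1, 12, 3, 4, 5, 9, 7, 6, 2, 10, 11, 8]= (2 12 8 6 9)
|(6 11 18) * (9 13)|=|(6 11 18)(9 13)|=6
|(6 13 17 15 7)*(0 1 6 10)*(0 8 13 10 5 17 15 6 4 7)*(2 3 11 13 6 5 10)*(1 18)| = |(0 18 1 4 7 10 8 6 2 3 11 13 15)(5 17)| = 26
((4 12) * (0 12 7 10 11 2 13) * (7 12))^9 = (0 11)(2 7)(4 12)(10 13) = ((0 7 10 11 2 13)(4 12))^9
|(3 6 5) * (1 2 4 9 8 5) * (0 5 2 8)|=9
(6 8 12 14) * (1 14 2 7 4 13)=(1 14 6 8 12 2 7 4 13)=[0, 14, 7, 3, 13, 5, 8, 4, 12, 9, 10, 11, 2, 1, 6]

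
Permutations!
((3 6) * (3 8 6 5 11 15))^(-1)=((3 5 11 15)(6 8))^(-1)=(3 15 11 5)(6 8)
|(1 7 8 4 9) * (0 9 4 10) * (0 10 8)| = 4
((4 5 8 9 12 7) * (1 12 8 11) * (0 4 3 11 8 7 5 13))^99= ((0 4 13)(1 12 5 8 9 7 3 11))^99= (13)(1 8 3 12 9 11 5 7)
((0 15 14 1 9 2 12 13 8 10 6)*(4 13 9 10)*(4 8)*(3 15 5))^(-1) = ((0 5 3 15 14 1 10 6)(2 12 9)(4 13))^(-1) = (0 6 10 1 14 15 3 5)(2 9 12)(4 13)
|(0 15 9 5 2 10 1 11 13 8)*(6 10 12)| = 12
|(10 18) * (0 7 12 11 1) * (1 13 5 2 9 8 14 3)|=12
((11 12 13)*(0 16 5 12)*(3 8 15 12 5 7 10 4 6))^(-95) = ((0 16 7 10 4 6 3 8 15 12 13 11))^(-95) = (0 16 7 10 4 6 3 8 15 12 13 11)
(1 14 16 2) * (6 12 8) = (1 14 16 2)(6 12 8) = [0, 14, 1, 3, 4, 5, 12, 7, 6, 9, 10, 11, 8, 13, 16, 15, 2]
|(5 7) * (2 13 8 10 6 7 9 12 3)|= 10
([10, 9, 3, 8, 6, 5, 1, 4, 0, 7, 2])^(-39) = (0 10 2 3 8)(1 9 7 4 6)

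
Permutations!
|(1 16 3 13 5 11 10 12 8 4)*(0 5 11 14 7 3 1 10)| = |(0 5 14 7 3 13 11)(1 16)(4 10 12 8)| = 28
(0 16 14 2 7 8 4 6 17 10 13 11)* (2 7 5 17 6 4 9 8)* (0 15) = (0 16 14 7 2 5 17 10 13 11 15)(8 9) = [16, 1, 5, 3, 4, 17, 6, 2, 9, 8, 13, 15, 12, 11, 7, 0, 14, 10]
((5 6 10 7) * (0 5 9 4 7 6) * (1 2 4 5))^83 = (0 5 9 7 4 2 1)(6 10)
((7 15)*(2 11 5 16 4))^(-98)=((2 11 5 16 4)(7 15))^(-98)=(2 5 4 11 16)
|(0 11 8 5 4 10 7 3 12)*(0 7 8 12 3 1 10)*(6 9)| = 18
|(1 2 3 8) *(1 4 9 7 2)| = |(2 3 8 4 9 7)| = 6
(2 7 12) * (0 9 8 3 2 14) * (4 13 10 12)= (0 9 8 3 2 7 4 13 10 12 14)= [9, 1, 7, 2, 13, 5, 6, 4, 3, 8, 12, 11, 14, 10, 0]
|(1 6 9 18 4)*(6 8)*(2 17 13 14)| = 12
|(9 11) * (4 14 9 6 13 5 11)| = 12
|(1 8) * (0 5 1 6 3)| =6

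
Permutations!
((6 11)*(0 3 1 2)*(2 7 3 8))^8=((0 8 2)(1 7 3)(6 11))^8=(11)(0 2 8)(1 3 7)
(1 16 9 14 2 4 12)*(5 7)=(1 16 9 14 2 4 12)(5 7)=[0, 16, 4, 3, 12, 7, 6, 5, 8, 14, 10, 11, 1, 13, 2, 15, 9]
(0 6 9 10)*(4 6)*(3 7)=[4, 1, 2, 7, 6, 5, 9, 3, 8, 10, 0]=(0 4 6 9 10)(3 7)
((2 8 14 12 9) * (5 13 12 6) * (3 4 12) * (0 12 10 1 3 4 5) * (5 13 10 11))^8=((0 12 9 2 8 14 6)(1 3 13 4 11 5 10))^8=(0 12 9 2 8 14 6)(1 3 13 4 11 5 10)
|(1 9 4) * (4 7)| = |(1 9 7 4)| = 4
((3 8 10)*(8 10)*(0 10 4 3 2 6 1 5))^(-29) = ((0 10 2 6 1 5)(3 4))^(-29) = (0 10 2 6 1 5)(3 4)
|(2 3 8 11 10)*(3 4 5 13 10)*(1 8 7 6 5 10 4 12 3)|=9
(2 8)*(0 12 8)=(0 12 8 2)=[12, 1, 0, 3, 4, 5, 6, 7, 2, 9, 10, 11, 8]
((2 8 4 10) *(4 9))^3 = ((2 8 9 4 10))^3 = (2 4 8 10 9)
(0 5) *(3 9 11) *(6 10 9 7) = [5, 1, 2, 7, 4, 0, 10, 6, 8, 11, 9, 3] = (0 5)(3 7 6 10 9 11)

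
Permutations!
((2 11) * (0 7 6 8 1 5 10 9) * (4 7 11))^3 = (0 4 8 10 11 7 1 9 2 6 5)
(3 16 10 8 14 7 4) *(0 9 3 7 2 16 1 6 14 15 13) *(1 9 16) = (0 16 10 8 15 13)(1 6 14 2)(3 9)(4 7) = [16, 6, 1, 9, 7, 5, 14, 4, 15, 3, 8, 11, 12, 0, 2, 13, 10]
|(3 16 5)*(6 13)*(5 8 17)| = 10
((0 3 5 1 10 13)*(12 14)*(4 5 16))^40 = ((0 3 16 4 5 1 10 13)(12 14))^40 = (16)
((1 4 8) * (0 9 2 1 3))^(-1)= ((0 9 2 1 4 8 3))^(-1)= (0 3 8 4 1 2 9)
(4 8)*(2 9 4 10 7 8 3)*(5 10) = (2 9 4 3)(5 10 7 8) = [0, 1, 9, 2, 3, 10, 6, 8, 5, 4, 7]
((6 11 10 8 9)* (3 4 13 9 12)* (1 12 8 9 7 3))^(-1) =(1 12)(3 7 13 4)(6 9 10 11)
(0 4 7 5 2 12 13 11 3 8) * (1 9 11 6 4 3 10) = (0 3 8)(1 9 11 10)(2 12 13 6 4 7 5) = [3, 9, 12, 8, 7, 2, 4, 5, 0, 11, 1, 10, 13, 6]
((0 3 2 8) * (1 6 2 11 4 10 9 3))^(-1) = (0 8 2 6 1)(3 9 10 4 11)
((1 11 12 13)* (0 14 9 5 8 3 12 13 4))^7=(0 4 12 3 8 5 9 14)(1 11 13)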